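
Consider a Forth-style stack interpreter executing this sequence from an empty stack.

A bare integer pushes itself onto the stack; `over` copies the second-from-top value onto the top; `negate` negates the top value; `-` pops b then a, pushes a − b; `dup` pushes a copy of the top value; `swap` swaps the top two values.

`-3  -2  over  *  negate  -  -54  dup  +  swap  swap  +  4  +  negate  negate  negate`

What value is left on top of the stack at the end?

101

-3     → -3
-2     → -3 -2
over   → -3 -2 -3
*      → -3 6
negate → -3 -6
-      → 3
-54    → 3 -54
dup    → 3 -54 -54
+      → 3 -108
swap   → -108 3
swap   → 3 -108
+      → -105
4      → -105 4
+      → -101
negate → 101
negate → -101
negate → 101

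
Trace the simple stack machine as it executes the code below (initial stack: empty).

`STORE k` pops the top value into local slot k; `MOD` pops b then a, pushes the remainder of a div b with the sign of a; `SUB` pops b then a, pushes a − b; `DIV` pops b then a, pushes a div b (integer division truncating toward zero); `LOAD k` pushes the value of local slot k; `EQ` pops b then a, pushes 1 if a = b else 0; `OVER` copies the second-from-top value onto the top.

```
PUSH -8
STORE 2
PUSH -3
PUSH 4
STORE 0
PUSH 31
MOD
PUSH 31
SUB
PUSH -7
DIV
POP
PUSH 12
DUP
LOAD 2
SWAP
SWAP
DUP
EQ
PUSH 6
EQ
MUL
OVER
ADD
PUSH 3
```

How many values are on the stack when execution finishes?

PUSH -8 -> -8
STORE 2 -> (empty)
PUSH -3 -> -3
PUSH 4  -> -3 4
STORE 0 -> -3
PUSH 31 -> -3 31
MOD     -> -3
PUSH 31 -> -3 31
SUB     -> -34
PUSH -7 -> -34 -7
DIV     -> 4
POP     -> (empty)
PUSH 12 -> 12
DUP     -> 12 12
LOAD 2  -> 12 12 -8
SWAP    -> 12 -8 12
SWAP    -> 12 12 -8
DUP     -> 12 12 -8 -8
EQ      -> 12 12 1
PUSH 6  -> 12 12 1 6
EQ      -> 12 12 0
MUL     -> 12 0
OVER    -> 12 0 12
ADD     -> 12 12
PUSH 3  -> 12 12 3

3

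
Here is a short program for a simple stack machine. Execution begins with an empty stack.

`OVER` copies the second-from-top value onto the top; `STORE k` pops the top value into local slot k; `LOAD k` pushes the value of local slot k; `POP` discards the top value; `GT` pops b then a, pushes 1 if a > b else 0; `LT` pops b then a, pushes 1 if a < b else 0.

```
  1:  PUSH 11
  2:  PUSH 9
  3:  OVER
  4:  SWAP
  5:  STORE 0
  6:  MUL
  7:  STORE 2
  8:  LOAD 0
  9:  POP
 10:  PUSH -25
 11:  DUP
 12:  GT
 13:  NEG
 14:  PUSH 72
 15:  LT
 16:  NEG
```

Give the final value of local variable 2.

PUSH 11   [11]
PUSH 9    [11, 9]
OVER      [11, 9, 11]
SWAP      [11, 11, 9]
STORE 0   [11, 11]
MUL       [121]
STORE 2   []
LOAD 0    [9]
POP       []
PUSH -25  [-25]
DUP       [-25, -25]
GT        [0]
NEG       [0]
PUSH 72   [0, 72]
LT        [1]
NEG       [-1]

121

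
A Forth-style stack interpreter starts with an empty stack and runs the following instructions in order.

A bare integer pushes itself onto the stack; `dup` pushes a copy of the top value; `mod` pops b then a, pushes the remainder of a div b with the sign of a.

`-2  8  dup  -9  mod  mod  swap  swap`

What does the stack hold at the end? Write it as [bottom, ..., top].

-2    -2
8     -2 8
dup   -2 8 8
-9    -2 8 8 -9
mod   -2 8 8
mod   -2 0
swap  0 -2
swap  -2 0

[-2, 0]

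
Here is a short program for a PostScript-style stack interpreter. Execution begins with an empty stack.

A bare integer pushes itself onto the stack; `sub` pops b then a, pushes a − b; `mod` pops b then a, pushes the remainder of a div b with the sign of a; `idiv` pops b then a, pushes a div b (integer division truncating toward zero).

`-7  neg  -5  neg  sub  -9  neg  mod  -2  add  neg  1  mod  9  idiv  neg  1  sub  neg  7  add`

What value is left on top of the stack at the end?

8

-7   → -7
neg  → 7
-5   → 7 -5
neg  → 7 5
sub  → 2
-9   → 2 -9
neg  → 2 9
mod  → 2
-2   → 2 -2
add  → 0
neg  → 0
1    → 0 1
mod  → 0
9    → 0 9
idiv → 0
neg  → 0
1    → 0 1
sub  → -1
neg  → 1
7    → 1 7
add  → 8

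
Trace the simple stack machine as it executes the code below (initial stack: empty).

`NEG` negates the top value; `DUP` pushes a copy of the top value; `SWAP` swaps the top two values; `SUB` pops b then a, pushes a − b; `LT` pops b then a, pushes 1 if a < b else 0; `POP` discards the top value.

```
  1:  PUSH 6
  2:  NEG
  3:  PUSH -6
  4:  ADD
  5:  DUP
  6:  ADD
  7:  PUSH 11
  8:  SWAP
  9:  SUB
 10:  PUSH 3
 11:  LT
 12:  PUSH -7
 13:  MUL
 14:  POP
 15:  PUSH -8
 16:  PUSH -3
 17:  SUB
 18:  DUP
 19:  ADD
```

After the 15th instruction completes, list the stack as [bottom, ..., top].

[-8]

PUSH 6  → [6]
NEG     → [-6]
PUSH -6 → [-6, -6]
ADD     → [-12]
DUP     → [-12, -12]
ADD     → [-24]
PUSH 11 → [-24, 11]
SWAP    → [11, -24]
SUB     → [35]
PUSH 3  → [35, 3]
LT      → [0]
PUSH -7 → [0, -7]
MUL     → [0]
POP     → []
PUSH -8 → [-8]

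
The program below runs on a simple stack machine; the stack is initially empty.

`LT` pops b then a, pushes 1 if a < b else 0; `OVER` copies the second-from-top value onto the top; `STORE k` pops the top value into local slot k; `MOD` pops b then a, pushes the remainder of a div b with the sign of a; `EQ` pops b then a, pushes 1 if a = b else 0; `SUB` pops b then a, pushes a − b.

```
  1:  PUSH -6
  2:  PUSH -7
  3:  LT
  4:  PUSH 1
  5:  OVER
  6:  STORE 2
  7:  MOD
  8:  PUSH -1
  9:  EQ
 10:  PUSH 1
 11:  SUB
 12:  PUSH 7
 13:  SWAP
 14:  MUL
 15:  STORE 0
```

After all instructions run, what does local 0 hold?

PUSH -6 -> [-6]
PUSH -7 -> [-6, -7]
LT      -> [0]
PUSH 1  -> [0, 1]
OVER    -> [0, 1, 0]
STORE 2 -> [0, 1]
MOD     -> [0]
PUSH -1 -> [0, -1]
EQ      -> [0]
PUSH 1  -> [0, 1]
SUB     -> [-1]
PUSH 7  -> [-1, 7]
SWAP    -> [7, -1]
MUL     -> [-7]
STORE 0 -> []

-7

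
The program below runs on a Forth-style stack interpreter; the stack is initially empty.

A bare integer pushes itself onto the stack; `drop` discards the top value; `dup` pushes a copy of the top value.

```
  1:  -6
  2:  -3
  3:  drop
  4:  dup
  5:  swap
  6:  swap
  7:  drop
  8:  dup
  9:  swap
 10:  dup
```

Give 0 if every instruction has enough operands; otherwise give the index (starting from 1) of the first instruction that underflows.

-6   → [-6]
-3   → [-6, -3]
drop → [-6]
dup  → [-6, -6]
swap → [-6, -6]
swap → [-6, -6]
drop → [-6]
dup  → [-6, -6]
swap → [-6, -6]
dup  → [-6, -6, -6]

0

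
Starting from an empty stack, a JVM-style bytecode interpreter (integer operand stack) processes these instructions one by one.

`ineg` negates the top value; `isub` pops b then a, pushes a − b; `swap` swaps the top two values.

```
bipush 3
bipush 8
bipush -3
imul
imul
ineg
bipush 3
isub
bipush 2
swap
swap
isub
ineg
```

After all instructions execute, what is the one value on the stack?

-67

bipush 3  -> [3]
bipush 8  -> [3, 8]
bipush -3 -> [3, 8, -3]
imul      -> [3, -24]
imul      -> [-72]
ineg      -> [72]
bipush 3  -> [72, 3]
isub      -> [69]
bipush 2  -> [69, 2]
swap      -> [2, 69]
swap      -> [69, 2]
isub      -> [67]
ineg      -> [-67]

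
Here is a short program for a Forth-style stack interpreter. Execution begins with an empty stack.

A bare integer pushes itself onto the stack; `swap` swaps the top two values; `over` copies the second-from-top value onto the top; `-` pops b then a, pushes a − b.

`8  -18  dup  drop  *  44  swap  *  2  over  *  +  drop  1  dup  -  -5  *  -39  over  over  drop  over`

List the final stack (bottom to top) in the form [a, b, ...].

8    : [8]
-18  : [8, -18]
dup  : [8, -18, -18]
drop : [8, -18]
*    : [-144]
44   : [-144, 44]
swap : [44, -144]
*    : [-6336]
2    : [-6336, 2]
over : [-6336, 2, -6336]
*    : [-6336, -12672]
+    : [-19008]
drop : []
1    : [1]
dup  : [1, 1]
-    : [0]
-5   : [0, -5]
*    : [0]
-39  : [0, -39]
over : [0, -39, 0]
over : [0, -39, 0, -39]
drop : [0, -39, 0]
over : [0, -39, 0, -39]

[0, -39, 0, -39]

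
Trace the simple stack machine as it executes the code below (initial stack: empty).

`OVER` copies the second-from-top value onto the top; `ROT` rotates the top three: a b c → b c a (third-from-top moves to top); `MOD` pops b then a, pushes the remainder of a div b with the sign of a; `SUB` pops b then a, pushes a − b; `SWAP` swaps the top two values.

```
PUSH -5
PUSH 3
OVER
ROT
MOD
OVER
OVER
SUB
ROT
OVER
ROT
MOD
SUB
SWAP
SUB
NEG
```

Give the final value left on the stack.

-3

PUSH -5 -> [-5]
PUSH 3  -> [-5, 3]
OVER    -> [-5, 3, -5]
ROT     -> [3, -5, -5]
MOD     -> [3, 0]
OVER    -> [3, 0, 3]
OVER    -> [3, 0, 3, 0]
SUB     -> [3, 0, 3]
ROT     -> [0, 3, 3]
OVER    -> [0, 3, 3, 3]
ROT     -> [0, 3, 3, 3]
MOD     -> [0, 3, 0]
SUB     -> [0, 3]
SWAP    -> [3, 0]
SUB     -> [3]
NEG     -> [-3]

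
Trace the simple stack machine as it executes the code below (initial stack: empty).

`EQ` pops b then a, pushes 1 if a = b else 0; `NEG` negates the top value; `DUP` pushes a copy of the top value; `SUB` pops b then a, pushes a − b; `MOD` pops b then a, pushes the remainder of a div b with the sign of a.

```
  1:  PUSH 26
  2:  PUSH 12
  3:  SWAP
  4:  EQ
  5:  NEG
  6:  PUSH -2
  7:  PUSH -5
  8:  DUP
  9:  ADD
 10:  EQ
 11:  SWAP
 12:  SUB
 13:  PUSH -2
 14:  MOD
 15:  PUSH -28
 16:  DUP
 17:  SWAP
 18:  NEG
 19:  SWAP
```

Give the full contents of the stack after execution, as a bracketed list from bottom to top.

[0, 28, -28]

PUSH 26  -> 26
PUSH 12  -> 26 12
SWAP     -> 12 26
EQ       -> 0
NEG      -> 0
PUSH -2  -> 0 -2
PUSH -5  -> 0 -2 -5
DUP      -> 0 -2 -5 -5
ADD      -> 0 -2 -10
EQ       -> 0 0
SWAP     -> 0 0
SUB      -> 0
PUSH -2  -> 0 -2
MOD      -> 0
PUSH -28 -> 0 -28
DUP      -> 0 -28 -28
SWAP     -> 0 -28 -28
NEG      -> 0 -28 28
SWAP     -> 0 28 -28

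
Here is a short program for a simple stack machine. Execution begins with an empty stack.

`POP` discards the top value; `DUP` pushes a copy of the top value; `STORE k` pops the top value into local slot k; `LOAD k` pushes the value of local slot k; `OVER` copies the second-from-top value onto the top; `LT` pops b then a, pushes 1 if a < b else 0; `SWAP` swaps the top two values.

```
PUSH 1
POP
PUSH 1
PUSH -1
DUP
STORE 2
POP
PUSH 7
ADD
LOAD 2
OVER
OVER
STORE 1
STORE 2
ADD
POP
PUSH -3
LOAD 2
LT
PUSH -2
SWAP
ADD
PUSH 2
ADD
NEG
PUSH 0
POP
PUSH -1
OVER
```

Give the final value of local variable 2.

8

PUSH 1  : 1
POP     : (empty)
PUSH 1  : 1
PUSH -1 : 1 -1
DUP     : 1 -1 -1
STORE 2 : 1 -1
POP     : 1
PUSH 7  : 1 7
ADD     : 8
LOAD 2  : 8 -1
OVER    : 8 -1 8
OVER    : 8 -1 8 -1
STORE 1 : 8 -1 8
STORE 2 : 8 -1
ADD     : 7
POP     : (empty)
PUSH -3 : -3
LOAD 2  : -3 8
LT      : 1
PUSH -2 : 1 -2
SWAP    : -2 1
ADD     : -1
PUSH 2  : -1 2
ADD     : 1
NEG     : -1
PUSH 0  : -1 0
POP     : -1
PUSH -1 : -1 -1
OVER    : -1 -1 -1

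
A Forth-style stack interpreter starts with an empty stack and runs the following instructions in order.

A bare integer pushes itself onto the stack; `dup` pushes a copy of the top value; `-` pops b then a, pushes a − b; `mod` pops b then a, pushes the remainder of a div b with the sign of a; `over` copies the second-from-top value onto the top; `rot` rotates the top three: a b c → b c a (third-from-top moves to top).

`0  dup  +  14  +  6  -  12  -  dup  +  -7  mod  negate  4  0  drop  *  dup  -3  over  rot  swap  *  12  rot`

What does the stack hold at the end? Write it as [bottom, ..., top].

0      : 0
dup    : 0 0
+      : 0
14     : 0 14
+      : 14
6      : 14 6
-      : 8
12     : 8 12
-      : -4
dup    : -4 -4
+      : -8
-7     : -8 -7
mod    : -1
negate : 1
4      : 1 4
0      : 1 4 0
drop   : 1 4
*      : 4
dup    : 4 4
-3     : 4 4 -3
over   : 4 4 -3 4
rot    : 4 -3 4 4
swap   : 4 -3 4 4
*      : 4 -3 16
12     : 4 -3 16 12
rot    : 4 16 12 -3

[4, 16, 12, -3]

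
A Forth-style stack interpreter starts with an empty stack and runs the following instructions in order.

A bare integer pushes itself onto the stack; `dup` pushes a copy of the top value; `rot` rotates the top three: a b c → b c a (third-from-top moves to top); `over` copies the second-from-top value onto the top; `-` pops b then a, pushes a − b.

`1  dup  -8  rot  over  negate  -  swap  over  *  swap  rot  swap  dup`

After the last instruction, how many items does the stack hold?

4

1      -> [1]
dup    -> [1, 1]
-8     -> [1, 1, -8]
rot    -> [1, -8, 1]
over   -> [1, -8, 1, -8]
negate -> [1, -8, 1, 8]
-      -> [1, -8, -7]
swap   -> [1, -7, -8]
over   -> [1, -7, -8, -7]
*      -> [1, -7, 56]
swap   -> [1, 56, -7]
rot    -> [56, -7, 1]
swap   -> [56, 1, -7]
dup    -> [56, 1, -7, -7]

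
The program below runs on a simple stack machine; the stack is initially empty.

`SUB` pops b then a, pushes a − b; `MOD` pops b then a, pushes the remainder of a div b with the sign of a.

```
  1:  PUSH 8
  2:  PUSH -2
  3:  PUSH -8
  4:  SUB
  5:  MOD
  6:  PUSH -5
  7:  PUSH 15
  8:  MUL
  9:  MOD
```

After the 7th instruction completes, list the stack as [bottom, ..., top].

PUSH 8  → [8]
PUSH -2 → [8, -2]
PUSH -8 → [8, -2, -8]
SUB     → [8, 6]
MOD     → [2]
PUSH -5 → [2, -5]
PUSH 15 → [2, -5, 15]

[2, -5, 15]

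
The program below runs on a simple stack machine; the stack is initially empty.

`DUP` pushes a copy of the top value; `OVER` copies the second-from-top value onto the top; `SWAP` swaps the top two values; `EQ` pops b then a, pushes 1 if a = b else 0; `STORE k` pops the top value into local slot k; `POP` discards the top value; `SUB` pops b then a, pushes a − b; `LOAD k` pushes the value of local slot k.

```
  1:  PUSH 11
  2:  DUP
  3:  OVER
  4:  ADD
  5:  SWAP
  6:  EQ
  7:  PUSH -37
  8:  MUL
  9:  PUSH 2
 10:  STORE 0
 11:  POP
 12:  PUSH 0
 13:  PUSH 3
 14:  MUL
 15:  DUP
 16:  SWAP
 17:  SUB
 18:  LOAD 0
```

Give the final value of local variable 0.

2

PUSH 11  -> 11
DUP      -> 11 11
OVER     -> 11 11 11
ADD      -> 11 22
SWAP     -> 22 11
EQ       -> 0
PUSH -37 -> 0 -37
MUL      -> 0
PUSH 2   -> 0 2
STORE 0  -> 0
POP      -> (empty)
PUSH 0   -> 0
PUSH 3   -> 0 3
MUL      -> 0
DUP      -> 0 0
SWAP     -> 0 0
SUB      -> 0
LOAD 0   -> 0 2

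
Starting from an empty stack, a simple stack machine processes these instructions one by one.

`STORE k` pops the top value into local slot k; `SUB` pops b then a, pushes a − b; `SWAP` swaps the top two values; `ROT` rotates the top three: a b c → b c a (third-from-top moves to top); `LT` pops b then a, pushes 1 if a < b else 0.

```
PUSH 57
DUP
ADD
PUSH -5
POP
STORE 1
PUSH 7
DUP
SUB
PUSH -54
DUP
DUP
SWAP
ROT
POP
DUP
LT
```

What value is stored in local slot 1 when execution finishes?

114

PUSH 57  -> 57
DUP      -> 57 57
ADD      -> 114
PUSH -5  -> 114 -5
POP      -> 114
STORE 1  -> (empty)
PUSH 7   -> 7
DUP      -> 7 7
SUB      -> 0
PUSH -54 -> 0 -54
DUP      -> 0 -54 -54
DUP      -> 0 -54 -54 -54
SWAP     -> 0 -54 -54 -54
ROT      -> 0 -54 -54 -54
POP      -> 0 -54 -54
DUP      -> 0 -54 -54 -54
LT       -> 0 -54 0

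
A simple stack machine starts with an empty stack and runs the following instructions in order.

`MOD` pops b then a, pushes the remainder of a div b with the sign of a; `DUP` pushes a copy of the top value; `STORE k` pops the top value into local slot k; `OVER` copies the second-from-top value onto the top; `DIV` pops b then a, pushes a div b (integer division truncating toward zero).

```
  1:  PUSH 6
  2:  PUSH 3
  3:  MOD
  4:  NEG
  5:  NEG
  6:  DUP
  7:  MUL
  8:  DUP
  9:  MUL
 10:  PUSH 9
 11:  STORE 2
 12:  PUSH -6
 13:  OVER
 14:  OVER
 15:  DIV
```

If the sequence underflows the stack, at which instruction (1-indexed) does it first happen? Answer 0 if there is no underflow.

PUSH 6  -> [6]
PUSH 3  -> [6, 3]
MOD     -> [0]
NEG     -> [0]
NEG     -> [0]
DUP     -> [0, 0]
MUL     -> [0]
DUP     -> [0, 0]
MUL     -> [0]
PUSH 9  -> [0, 9]
STORE 2 -> [0]
PUSH -6 -> [0, -6]
OVER    -> [0, -6, 0]
OVER    -> [0, -6, 0, -6]
DIV     -> [0, -6, 0]

0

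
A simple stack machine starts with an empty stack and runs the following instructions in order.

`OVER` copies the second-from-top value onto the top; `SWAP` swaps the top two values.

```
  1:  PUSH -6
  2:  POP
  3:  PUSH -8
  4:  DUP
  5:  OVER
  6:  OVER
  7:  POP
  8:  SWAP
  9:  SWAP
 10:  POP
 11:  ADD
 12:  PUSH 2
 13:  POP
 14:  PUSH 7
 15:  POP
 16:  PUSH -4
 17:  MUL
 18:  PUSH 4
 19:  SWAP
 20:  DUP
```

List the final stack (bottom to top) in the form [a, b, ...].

[4, 64, 64]

PUSH -6  -6
POP      (empty)
PUSH -8  -8
DUP      -8 -8
OVER     -8 -8 -8
OVER     -8 -8 -8 -8
POP      -8 -8 -8
SWAP     -8 -8 -8
SWAP     -8 -8 -8
POP      -8 -8
ADD      -16
PUSH 2   -16 2
POP      -16
PUSH 7   -16 7
POP      -16
PUSH -4  -16 -4
MUL      64
PUSH 4   64 4
SWAP     4 64
DUP      4 64 64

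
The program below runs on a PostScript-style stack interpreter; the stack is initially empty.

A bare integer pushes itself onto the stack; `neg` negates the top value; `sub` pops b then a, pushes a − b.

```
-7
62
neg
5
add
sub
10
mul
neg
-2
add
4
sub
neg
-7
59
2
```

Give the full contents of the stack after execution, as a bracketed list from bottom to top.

[506, -7, 59, 2]

-7  : -7
62  : -7 62
neg : -7 -62
5   : -7 -62 5
add : -7 -57
sub : 50
10  : 50 10
mul : 500
neg : -500
-2  : -500 -2
add : -502
4   : -502 4
sub : -506
neg : 506
-7  : 506 -7
59  : 506 -7 59
2   : 506 -7 59 2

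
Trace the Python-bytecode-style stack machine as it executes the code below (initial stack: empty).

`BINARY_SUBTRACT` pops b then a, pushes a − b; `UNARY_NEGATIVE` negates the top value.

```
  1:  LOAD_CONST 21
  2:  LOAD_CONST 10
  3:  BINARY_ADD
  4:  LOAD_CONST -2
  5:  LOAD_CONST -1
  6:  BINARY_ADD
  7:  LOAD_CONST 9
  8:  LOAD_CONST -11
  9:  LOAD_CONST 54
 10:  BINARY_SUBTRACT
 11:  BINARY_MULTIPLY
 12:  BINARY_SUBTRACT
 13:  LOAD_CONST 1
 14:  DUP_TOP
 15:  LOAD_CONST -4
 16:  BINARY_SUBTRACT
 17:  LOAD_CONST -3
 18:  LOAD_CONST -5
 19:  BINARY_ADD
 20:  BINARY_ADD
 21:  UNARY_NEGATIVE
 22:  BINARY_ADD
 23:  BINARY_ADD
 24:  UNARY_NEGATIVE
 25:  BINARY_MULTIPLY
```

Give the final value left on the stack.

-18166

LOAD_CONST 21   : [21]
LOAD_CONST 10   : [21, 10]
BINARY_ADD      : [31]
LOAD_CONST -2   : [31, -2]
LOAD_CONST -1   : [31, -2, -1]
BINARY_ADD      : [31, -3]
LOAD_CONST 9    : [31, -3, 9]
LOAD_CONST -11  : [31, -3, 9, -11]
LOAD_CONST 54   : [31, -3, 9, -11, 54]
BINARY_SUBTRACT : [31, -3, 9, -65]
BINARY_MULTIPLY : [31, -3, -585]
BINARY_SUBTRACT : [31, 582]
LOAD_CONST 1    : [31, 582, 1]
DUP_TOP         : [31, 582, 1, 1]
LOAD_CONST -4   : [31, 582, 1, 1, -4]
BINARY_SUBTRACT : [31, 582, 1, 5]
LOAD_CONST -3   : [31, 582, 1, 5, -3]
LOAD_CONST -5   : [31, 582, 1, 5, -3, -5]
BINARY_ADD      : [31, 582, 1, 5, -8]
BINARY_ADD      : [31, 582, 1, -3]
UNARY_NEGATIVE  : [31, 582, 1, 3]
BINARY_ADD      : [31, 582, 4]
BINARY_ADD      : [31, 586]
UNARY_NEGATIVE  : [31, -586]
BINARY_MULTIPLY : [-18166]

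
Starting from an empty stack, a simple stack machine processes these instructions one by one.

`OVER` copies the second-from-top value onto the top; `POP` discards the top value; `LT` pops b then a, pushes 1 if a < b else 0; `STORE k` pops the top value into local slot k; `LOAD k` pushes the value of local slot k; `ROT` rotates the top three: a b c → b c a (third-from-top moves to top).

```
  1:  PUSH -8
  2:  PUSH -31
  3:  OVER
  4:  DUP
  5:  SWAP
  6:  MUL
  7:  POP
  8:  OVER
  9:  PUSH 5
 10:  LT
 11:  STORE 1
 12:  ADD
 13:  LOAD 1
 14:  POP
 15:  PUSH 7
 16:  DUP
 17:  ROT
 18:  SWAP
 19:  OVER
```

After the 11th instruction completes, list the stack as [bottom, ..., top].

PUSH -8  -> -8
PUSH -31 -> -8 -31
OVER     -> -8 -31 -8
DUP      -> -8 -31 -8 -8
SWAP     -> -8 -31 -8 -8
MUL      -> -8 -31 64
POP      -> -8 -31
OVER     -> -8 -31 -8
PUSH 5   -> -8 -31 -8 5
LT       -> -8 -31 1
STORE 1  -> -8 -31

[-8, -31]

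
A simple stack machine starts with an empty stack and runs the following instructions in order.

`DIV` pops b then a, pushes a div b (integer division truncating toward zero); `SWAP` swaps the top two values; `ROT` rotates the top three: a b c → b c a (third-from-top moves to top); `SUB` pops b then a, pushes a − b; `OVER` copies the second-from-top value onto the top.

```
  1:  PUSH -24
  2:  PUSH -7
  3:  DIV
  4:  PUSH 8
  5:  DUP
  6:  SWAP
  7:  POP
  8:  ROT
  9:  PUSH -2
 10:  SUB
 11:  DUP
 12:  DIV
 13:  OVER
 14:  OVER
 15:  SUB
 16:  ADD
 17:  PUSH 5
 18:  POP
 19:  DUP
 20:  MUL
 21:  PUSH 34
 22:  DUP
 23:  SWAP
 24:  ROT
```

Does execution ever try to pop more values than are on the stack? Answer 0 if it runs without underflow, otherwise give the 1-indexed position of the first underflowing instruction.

PUSH -24 → [-24]
PUSH -7  → [-24, -7]
DIV      → [3]
PUSH 8   → [3, 8]
DUP      → [3, 8, 8]
SWAP     → [3, 8, 8]
POP      → [3, 8]
ROT  — needs 3 operands, stack has 2 → underflow

8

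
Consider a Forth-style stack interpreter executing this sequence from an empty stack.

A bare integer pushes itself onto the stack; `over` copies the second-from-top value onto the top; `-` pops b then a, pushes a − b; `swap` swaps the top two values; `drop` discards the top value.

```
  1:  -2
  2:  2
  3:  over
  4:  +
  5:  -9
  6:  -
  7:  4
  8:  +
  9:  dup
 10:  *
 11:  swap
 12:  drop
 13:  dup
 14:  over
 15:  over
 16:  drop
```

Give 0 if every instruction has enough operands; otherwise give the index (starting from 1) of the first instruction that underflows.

0

-2    -2
2     -2 2
over  -2 2 -2
+     -2 0
-9    -2 0 -9
-     -2 9
4     -2 9 4
+     -2 13
dup   -2 13 13
*     -2 169
swap  169 -2
drop  169
dup   169 169
over  169 169 169
over  169 169 169 169
drop  169 169 169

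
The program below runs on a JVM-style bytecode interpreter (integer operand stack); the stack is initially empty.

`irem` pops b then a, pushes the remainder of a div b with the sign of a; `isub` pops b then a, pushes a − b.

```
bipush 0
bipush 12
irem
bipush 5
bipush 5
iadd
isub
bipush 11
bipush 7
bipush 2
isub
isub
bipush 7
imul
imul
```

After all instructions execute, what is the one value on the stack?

bipush 0  -> [0]
bipush 12 -> [0, 12]
irem      -> [0]
bipush 5  -> [0, 5]
bipush 5  -> [0, 5, 5]
iadd      -> [0, 10]
isub      -> [-10]
bipush 11 -> [-10, 11]
bipush 7  -> [-10, 11, 7]
bipush 2  -> [-10, 11, 7, 2]
isub      -> [-10, 11, 5]
isub      -> [-10, 6]
bipush 7  -> [-10, 6, 7]
imul      -> [-10, 42]
imul      -> [-420]

-420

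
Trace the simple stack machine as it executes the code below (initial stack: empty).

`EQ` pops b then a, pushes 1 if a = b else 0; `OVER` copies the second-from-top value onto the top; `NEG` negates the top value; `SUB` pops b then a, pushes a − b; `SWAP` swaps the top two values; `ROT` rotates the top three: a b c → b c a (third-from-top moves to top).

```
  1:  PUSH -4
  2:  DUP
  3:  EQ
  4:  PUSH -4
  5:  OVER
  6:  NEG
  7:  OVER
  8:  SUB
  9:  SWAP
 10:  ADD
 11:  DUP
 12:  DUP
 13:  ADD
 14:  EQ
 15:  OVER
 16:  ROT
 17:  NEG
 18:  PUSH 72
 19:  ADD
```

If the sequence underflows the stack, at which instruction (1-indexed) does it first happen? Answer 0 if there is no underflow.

PUSH -4  [-4]
DUP      [-4, -4]
EQ       [1]
PUSH -4  [1, -4]
OVER     [1, -4, 1]
NEG      [1, -4, -1]
OVER     [1, -4, -1, -4]
SUB      [1, -4, 3]
SWAP     [1, 3, -4]
ADD      [1, -1]
DUP      [1, -1, -1]
DUP      [1, -1, -1, -1]
ADD      [1, -1, -2]
EQ       [1, 0]
OVER     [1, 0, 1]
ROT      [0, 1, 1]
NEG      [0, 1, -1]
PUSH 72  [0, 1, -1, 72]
ADD      [0, 1, 71]

0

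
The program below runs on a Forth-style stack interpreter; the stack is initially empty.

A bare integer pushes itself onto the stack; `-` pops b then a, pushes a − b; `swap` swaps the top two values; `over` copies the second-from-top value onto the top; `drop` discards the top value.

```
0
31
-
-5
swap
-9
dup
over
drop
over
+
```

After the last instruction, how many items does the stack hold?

4

0    -> 0
31   -> 0 31
-    -> -31
-5   -> -31 -5
swap -> -5 -31
-9   -> -5 -31 -9
dup  -> -5 -31 -9 -9
over -> -5 -31 -9 -9 -9
drop -> -5 -31 -9 -9
over -> -5 -31 -9 -9 -9
+    -> -5 -31 -9 -18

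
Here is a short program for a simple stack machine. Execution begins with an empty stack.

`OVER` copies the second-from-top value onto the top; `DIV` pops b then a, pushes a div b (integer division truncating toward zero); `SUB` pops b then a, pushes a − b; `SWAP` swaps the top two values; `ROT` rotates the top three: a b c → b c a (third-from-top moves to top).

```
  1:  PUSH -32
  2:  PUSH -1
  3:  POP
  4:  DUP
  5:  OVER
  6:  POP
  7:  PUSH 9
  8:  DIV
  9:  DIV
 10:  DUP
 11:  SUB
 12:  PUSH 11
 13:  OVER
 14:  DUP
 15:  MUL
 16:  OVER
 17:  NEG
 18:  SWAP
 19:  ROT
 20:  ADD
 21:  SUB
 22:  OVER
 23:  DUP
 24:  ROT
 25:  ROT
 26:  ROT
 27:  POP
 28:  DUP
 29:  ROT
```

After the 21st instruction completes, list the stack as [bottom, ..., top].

[0, -22]

PUSH -32  [-32]
PUSH -1   [-32, -1]
POP       [-32]
DUP       [-32, -32]
OVER      [-32, -32, -32]
POP       [-32, -32]
PUSH 9    [-32, -32, 9]
DIV       [-32, -3]
DIV       [10]
DUP       [10, 10]
SUB       [0]
PUSH 11   [0, 11]
OVER      [0, 11, 0]
DUP       [0, 11, 0, 0]
MUL       [0, 11, 0]
OVER      [0, 11, 0, 11]
NEG       [0, 11, 0, -11]
SWAP      [0, 11, -11, 0]
ROT       [0, -11, 0, 11]
ADD       [0, -11, 11]
SUB       [0, -22]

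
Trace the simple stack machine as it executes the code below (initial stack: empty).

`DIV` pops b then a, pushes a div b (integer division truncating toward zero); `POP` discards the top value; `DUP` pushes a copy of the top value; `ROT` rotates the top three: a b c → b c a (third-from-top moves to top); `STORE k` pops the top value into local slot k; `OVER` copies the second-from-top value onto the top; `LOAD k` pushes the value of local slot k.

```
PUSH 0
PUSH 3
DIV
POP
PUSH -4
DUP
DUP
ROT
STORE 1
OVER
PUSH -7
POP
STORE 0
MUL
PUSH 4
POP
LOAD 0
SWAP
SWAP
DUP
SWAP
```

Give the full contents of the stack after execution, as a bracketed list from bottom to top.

[16, -4, -4]

PUSH 0   [0]
PUSH 3   [0, 3]
DIV      [0]
POP      []
PUSH -4  [-4]
DUP      [-4, -4]
DUP      [-4, -4, -4]
ROT      [-4, -4, -4]
STORE 1  [-4, -4]
OVER     [-4, -4, -4]
PUSH -7  [-4, -4, -4, -7]
POP      [-4, -4, -4]
STORE 0  [-4, -4]
MUL      [16]
PUSH 4   [16, 4]
POP      [16]
LOAD 0   [16, -4]
SWAP     [-4, 16]
SWAP     [16, -4]
DUP      [16, -4, -4]
SWAP     [16, -4, -4]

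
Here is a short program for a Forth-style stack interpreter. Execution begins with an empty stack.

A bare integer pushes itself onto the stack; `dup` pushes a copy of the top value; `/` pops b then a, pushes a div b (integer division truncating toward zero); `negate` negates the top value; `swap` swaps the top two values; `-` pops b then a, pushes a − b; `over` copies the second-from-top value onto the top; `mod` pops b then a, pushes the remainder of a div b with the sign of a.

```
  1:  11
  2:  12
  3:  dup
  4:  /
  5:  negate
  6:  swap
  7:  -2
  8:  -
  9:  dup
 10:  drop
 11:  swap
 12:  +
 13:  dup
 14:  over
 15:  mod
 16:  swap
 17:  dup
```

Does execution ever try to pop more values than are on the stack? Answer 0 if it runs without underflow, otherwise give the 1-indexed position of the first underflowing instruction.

11     : [11]
12     : [11, 12]
dup    : [11, 12, 12]
/      : [11, 1]
negate : [11, -1]
swap   : [-1, 11]
-2     : [-1, 11, -2]
-      : [-1, 13]
dup    : [-1, 13, 13]
drop   : [-1, 13]
swap   : [13, -1]
+      : [12]
dup    : [12, 12]
over   : [12, 12, 12]
mod    : [12, 0]
swap   : [0, 12]
dup    : [0, 12, 12]

0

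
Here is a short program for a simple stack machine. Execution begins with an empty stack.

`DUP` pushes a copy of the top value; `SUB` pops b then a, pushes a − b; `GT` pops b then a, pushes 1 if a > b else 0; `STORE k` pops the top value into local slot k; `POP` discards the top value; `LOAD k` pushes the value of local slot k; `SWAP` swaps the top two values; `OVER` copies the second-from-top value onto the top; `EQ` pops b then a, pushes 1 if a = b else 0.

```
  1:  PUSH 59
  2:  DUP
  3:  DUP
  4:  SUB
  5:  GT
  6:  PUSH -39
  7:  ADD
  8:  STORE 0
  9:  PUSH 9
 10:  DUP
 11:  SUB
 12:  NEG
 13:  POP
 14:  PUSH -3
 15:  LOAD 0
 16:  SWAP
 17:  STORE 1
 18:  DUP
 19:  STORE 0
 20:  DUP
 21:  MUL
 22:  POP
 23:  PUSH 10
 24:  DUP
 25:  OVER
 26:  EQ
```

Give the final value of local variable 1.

PUSH 59  : 59
DUP      : 59 59
DUP      : 59 59 59
SUB      : 59 0
GT       : 1
PUSH -39 : 1 -39
ADD      : -38
STORE 0  : (empty)
PUSH 9   : 9
DUP      : 9 9
SUB      : 0
NEG      : 0
POP      : (empty)
PUSH -3  : -3
LOAD 0   : -3 -38
SWAP     : -38 -3
STORE 1  : -38
DUP      : -38 -38
STORE 0  : -38
DUP      : -38 -38
MUL      : 1444
POP      : (empty)
PUSH 10  : 10
DUP      : 10 10
OVER     : 10 10 10
EQ       : 10 1

-3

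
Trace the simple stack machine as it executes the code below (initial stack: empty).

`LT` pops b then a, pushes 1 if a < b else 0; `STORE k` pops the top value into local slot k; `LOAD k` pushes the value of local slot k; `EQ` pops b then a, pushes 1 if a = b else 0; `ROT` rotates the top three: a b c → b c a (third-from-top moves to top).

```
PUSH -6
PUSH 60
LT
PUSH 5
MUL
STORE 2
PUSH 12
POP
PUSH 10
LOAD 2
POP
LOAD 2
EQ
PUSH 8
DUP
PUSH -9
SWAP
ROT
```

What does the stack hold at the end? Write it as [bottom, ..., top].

PUSH -6 -> [-6]
PUSH 60 -> [-6, 60]
LT      -> [1]
PUSH 5  -> [1, 5]
MUL     -> [5]
STORE 2 -> []
PUSH 12 -> [12]
POP     -> []
PUSH 10 -> [10]
LOAD 2  -> [10, 5]
POP     -> [10]
LOAD 2  -> [10, 5]
EQ      -> [0]
PUSH 8  -> [0, 8]
DUP     -> [0, 8, 8]
PUSH -9 -> [0, 8, 8, -9]
SWAP    -> [0, 8, -9, 8]
ROT     -> [0, -9, 8, 8]

[0, -9, 8, 8]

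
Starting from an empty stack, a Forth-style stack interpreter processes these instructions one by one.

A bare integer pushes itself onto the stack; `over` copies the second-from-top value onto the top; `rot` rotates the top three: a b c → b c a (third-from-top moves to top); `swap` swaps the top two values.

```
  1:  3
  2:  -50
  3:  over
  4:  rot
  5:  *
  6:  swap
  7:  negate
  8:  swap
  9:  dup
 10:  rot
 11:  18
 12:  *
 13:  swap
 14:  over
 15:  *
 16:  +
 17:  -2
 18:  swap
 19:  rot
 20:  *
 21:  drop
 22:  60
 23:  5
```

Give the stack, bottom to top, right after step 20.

3       3
-50     3 -50
over    3 -50 3
rot     -50 3 3
*       -50 9
swap    9 -50
negate  9 50
swap    50 9
dup     50 9 9
rot     9 9 50
18      9 9 50 18
*       9 9 900
swap    9 900 9
over    9 900 9 900
*       9 900 8100
+       9 9000
-2      9 9000 -2
swap    9 -2 9000
rot     -2 9000 9
*       -2 81000

[-2, 81000]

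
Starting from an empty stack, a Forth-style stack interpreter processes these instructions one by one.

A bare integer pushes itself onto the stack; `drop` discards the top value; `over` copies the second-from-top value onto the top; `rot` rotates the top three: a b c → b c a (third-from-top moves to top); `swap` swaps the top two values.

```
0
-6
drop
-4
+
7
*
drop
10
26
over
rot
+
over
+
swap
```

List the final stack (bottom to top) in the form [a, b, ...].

[46, 26]

0     0
-6    0 -6
drop  0
-4    0 -4
+     -4
7     -4 7
*     -28
drop  (empty)
10    10
26    10 26
over  10 26 10
rot   26 10 10
+     26 20
over  26 20 26
+     26 46
swap  46 26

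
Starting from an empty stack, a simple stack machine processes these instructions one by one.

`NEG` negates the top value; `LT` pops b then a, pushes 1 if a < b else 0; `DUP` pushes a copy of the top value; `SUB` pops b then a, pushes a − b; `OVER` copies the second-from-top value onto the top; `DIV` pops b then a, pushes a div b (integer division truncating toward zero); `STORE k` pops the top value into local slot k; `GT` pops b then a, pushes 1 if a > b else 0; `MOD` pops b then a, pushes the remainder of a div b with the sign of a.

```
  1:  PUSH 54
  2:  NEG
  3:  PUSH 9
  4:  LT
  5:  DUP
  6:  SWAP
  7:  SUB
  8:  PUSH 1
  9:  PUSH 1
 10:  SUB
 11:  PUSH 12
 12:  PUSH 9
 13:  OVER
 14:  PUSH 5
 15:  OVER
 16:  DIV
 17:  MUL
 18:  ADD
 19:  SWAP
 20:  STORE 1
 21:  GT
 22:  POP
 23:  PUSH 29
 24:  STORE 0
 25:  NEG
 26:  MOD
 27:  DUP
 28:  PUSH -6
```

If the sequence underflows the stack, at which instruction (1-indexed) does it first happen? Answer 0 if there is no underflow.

26

PUSH 54 : [54]
NEG     : [-54]
PUSH 9  : [-54, 9]
LT      : [1]
DUP     : [1, 1]
SWAP    : [1, 1]
SUB     : [0]
PUSH 1  : [0, 1]
PUSH 1  : [0, 1, 1]
SUB     : [0, 0]
PUSH 12 : [0, 0, 12]
PUSH 9  : [0, 0, 12, 9]
OVER    : [0, 0, 12, 9, 12]
PUSH 5  : [0, 0, 12, 9, 12, 5]
OVER    : [0, 0, 12, 9, 12, 5, 12]
DIV     : [0, 0, 12, 9, 12, 0]
MUL     : [0, 0, 12, 9, 0]
ADD     : [0, 0, 12, 9]
SWAP    : [0, 0, 9, 12]
STORE 1 : [0, 0, 9]
GT      : [0, 0]
POP     : [0]
PUSH 29 : [0, 29]
STORE 0 : [0]
NEG     : [0]
MOD  — needs 2 operands, stack has 1 → underflow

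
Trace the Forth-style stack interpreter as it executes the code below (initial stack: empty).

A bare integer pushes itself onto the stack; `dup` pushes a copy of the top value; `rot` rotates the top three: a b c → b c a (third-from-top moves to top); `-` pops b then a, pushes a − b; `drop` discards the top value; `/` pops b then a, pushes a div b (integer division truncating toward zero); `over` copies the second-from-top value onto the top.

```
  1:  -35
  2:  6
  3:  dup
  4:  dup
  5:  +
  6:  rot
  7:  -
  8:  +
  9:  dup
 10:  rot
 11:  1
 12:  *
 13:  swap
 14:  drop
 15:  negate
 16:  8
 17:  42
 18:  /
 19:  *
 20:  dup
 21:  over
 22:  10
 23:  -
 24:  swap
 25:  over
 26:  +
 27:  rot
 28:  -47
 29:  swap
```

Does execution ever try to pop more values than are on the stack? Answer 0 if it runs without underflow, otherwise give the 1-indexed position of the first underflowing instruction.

-35 -> -35
6   -> -35 6
dup -> -35 6 6
dup -> -35 6 6 6
+   -> -35 6 12
rot -> 6 12 -35
-   -> 6 47
+   -> 53
dup -> 53 53
rot  — needs 3 operands, stack has 2 → underflow

10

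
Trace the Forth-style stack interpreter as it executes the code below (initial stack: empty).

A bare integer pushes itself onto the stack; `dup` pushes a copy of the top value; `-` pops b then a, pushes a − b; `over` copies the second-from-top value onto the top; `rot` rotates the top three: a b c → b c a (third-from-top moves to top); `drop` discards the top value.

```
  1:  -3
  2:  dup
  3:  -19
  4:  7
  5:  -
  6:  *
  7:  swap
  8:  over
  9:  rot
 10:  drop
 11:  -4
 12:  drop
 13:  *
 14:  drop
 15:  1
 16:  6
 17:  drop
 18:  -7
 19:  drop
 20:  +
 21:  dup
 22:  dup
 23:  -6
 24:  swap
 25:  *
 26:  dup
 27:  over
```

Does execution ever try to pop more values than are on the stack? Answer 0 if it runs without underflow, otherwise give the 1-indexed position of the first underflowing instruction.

20

-3   : [-3]
dup  : [-3, -3]
-19  : [-3, -3, -19]
7    : [-3, -3, -19, 7]
-    : [-3, -3, -26]
*    : [-3, 78]
swap : [78, -3]
over : [78, -3, 78]
rot  : [-3, 78, 78]
drop : [-3, 78]
-4   : [-3, 78, -4]
drop : [-3, 78]
*    : [-234]
drop : []
1    : [1]
6    : [1, 6]
drop : [1]
-7   : [1, -7]
drop : [1]
+  — needs 2 operands, stack has 1 → underflow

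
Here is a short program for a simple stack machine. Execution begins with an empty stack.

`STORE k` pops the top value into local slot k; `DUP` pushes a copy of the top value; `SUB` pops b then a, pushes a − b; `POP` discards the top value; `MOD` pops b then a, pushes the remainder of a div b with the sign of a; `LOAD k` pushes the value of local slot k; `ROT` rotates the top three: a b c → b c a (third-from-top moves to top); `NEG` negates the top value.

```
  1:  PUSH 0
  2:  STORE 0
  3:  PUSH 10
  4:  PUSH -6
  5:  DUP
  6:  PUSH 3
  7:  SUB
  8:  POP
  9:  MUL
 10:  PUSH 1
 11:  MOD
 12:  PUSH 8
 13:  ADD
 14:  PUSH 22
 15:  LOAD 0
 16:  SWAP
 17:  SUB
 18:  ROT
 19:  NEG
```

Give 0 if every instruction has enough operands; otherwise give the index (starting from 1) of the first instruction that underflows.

18

PUSH 0  → 0
STORE 0 → (empty)
PUSH 10 → 10
PUSH -6 → 10 -6
DUP     → 10 -6 -6
PUSH 3  → 10 -6 -6 3
SUB     → 10 -6 -9
POP     → 10 -6
MUL     → -60
PUSH 1  → -60 1
MOD     → 0
PUSH 8  → 0 8
ADD     → 8
PUSH 22 → 8 22
LOAD 0  → 8 22 0
SWAP    → 8 0 22
SUB     → 8 -22
ROT  — needs 3 operands, stack has 2 → underflow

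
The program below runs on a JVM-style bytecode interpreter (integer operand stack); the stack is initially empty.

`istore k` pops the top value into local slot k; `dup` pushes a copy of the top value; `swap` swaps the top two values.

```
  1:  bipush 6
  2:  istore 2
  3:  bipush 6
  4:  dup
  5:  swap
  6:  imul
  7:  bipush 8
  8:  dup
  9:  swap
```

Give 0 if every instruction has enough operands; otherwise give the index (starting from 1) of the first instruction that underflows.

0

bipush 6 → [6]
istore 2 → []
bipush 6 → [6]
dup      → [6, 6]
swap     → [6, 6]
imul     → [36]
bipush 8 → [36, 8]
dup      → [36, 8, 8]
swap     → [36, 8, 8]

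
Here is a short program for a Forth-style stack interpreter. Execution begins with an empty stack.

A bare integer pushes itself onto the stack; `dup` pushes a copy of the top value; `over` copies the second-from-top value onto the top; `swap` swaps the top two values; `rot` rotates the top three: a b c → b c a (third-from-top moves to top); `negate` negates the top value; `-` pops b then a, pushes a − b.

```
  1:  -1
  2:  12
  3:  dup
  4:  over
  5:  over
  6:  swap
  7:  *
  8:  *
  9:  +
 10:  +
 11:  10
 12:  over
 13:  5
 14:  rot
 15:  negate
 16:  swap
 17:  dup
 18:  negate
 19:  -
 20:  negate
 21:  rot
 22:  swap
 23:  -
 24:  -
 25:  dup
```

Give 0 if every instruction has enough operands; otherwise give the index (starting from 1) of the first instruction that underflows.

0

-1     -> -1
12     -> -1 12
dup    -> -1 12 12
over   -> -1 12 12 12
over   -> -1 12 12 12 12
swap   -> -1 12 12 12 12
*      -> -1 12 12 144
*      -> -1 12 1728
+      -> -1 1740
+      -> 1739
10     -> 1739 10
over   -> 1739 10 1739
5      -> 1739 10 1739 5
rot    -> 1739 1739 5 10
negate -> 1739 1739 5 -10
swap   -> 1739 1739 -10 5
dup    -> 1739 1739 -10 5 5
negate -> 1739 1739 -10 5 -5
-      -> 1739 1739 -10 10
negate -> 1739 1739 -10 -10
rot    -> 1739 -10 -10 1739
swap   -> 1739 -10 1739 -10
-      -> 1739 -10 1749
-      -> 1739 -1759
dup    -> 1739 -1759 -1759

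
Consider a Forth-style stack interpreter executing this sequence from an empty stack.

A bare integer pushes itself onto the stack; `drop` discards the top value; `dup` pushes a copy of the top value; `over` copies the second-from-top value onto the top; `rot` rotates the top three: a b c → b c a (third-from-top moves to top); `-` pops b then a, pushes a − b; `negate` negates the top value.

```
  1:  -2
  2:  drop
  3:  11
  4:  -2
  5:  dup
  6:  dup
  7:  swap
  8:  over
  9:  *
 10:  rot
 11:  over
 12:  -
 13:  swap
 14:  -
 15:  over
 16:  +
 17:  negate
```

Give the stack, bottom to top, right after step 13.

[11, -2, -6, 4]

-2   -> -2
drop -> (empty)
11   -> 11
-2   -> 11 -2
dup  -> 11 -2 -2
dup  -> 11 -2 -2 -2
swap -> 11 -2 -2 -2
over -> 11 -2 -2 -2 -2
*    -> 11 -2 -2 4
rot  -> 11 -2 4 -2
over -> 11 -2 4 -2 4
-    -> 11 -2 4 -6
swap -> 11 -2 -6 4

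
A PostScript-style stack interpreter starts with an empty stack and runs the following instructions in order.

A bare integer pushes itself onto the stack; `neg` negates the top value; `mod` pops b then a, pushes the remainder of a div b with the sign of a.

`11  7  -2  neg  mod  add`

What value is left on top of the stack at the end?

12

11  -> [11]
7   -> [11, 7]
-2  -> [11, 7, -2]
neg -> [11, 7, 2]
mod -> [11, 1]
add -> [12]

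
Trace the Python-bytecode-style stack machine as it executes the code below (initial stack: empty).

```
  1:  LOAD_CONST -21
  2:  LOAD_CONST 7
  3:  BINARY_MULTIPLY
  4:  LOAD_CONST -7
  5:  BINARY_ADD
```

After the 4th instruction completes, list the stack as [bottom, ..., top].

[-147, -7]

LOAD_CONST -21  : [-21]
LOAD_CONST 7    : [-21, 7]
BINARY_MULTIPLY : [-147]
LOAD_CONST -7   : [-147, -7]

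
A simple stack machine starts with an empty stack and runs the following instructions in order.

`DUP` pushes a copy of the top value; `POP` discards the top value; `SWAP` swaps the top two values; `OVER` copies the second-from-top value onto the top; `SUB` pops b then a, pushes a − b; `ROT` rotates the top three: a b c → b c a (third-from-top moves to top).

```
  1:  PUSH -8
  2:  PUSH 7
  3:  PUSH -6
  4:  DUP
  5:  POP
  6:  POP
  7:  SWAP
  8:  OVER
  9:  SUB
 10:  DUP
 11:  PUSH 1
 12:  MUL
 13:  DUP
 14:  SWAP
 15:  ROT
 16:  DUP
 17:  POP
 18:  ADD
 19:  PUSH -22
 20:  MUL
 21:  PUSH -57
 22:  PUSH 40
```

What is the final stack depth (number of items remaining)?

PUSH -8  → [-8]
PUSH 7   → [-8, 7]
PUSH -6  → [-8, 7, -6]
DUP      → [-8, 7, -6, -6]
POP      → [-8, 7, -6]
POP      → [-8, 7]
SWAP     → [7, -8]
OVER     → [7, -8, 7]
SUB      → [7, -15]
DUP      → [7, -15, -15]
PUSH 1   → [7, -15, -15, 1]
MUL      → [7, -15, -15]
DUP      → [7, -15, -15, -15]
SWAP     → [7, -15, -15, -15]
ROT      → [7, -15, -15, -15]
DUP      → [7, -15, -15, -15, -15]
POP      → [7, -15, -15, -15]
ADD      → [7, -15, -30]
PUSH -22 → [7, -15, -30, -22]
MUL      → [7, -15, 660]
PUSH -57 → [7, -15, 660, -57]
PUSH 40  → [7, -15, 660, -57, 40]

5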